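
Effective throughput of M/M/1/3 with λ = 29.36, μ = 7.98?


ρ = 3.6792; P_K = (1−ρ)ρ^3/(1−ρ^4) = 0.732198
λ_eff = λ(1 − P_K) = 29.36·(1 − 0.732198) = 29.36·0.267802 = 7.8627 /hr

Final: 7.8627 /hr


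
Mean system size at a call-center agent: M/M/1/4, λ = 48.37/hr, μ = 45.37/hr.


ρ = 48.37/45.37 = 1.0661
L = ρ[1 − (K+1)ρ^K + Kρ^(K+1)] / [(1−ρ)(1−ρ^(K+1))]
Numerator: 1.0661·(1 − 5·1.291901 + 4·1.377325) = 0.053089
Denominator: (-0.06612)·(-0.377325) = 0.024950
L = 0.053089/0.024950 = 2.1278

Final: 2.1278


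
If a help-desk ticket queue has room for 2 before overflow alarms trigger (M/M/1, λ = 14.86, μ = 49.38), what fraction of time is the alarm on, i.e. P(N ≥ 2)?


ρ = 14.86/49.38 = 0.3009
P(N ≥ n) = ρ^n = 0.3009^2 = 0.090560

Final: 0.090560


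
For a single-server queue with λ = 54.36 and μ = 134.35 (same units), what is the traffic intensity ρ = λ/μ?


ρ = λ/μ = 54.36/134.35 = 0.4046

Final: 0.4046


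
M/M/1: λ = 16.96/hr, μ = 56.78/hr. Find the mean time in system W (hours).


W = 1/(μ−λ) = 1/(56.78 − 16.96) = 1/39.82 = 0.02511 hr

Final: 0.02511 hr


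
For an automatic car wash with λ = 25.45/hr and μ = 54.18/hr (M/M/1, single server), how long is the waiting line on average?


ρ = 25.45/54.18 = 0.4697
Lq = ρ²/(1−ρ) = 0.2206/0.5303 = 0.4161

Final: 0.4161


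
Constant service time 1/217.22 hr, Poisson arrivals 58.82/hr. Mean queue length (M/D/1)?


ρ = 58.82/217.22 = 0.2708
M/D/1: Lq = ρ²/(2(1−ρ)) = 0.07332/(2·0.7292) = 0.05028

Final: 0.05028


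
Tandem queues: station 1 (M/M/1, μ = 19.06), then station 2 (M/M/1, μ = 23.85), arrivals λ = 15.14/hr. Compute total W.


Each node sees arrival rate λ = 15.14/hr (tandem ⇒ throughput preserved).
W₁ = 1/(μ₁−λ) = 1/(19.06−15.14) = 0.25510 hr
W₂ = 1/(μ₂−λ) = 1/(23.85−15.14) = 0.11481 hr
W_total = W₁ + W₂ = 0.25510 + 0.11481 = 0.36991 hr

Final: 0.36991 hr


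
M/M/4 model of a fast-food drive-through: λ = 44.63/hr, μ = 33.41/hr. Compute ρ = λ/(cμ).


ρ = λ/(cμ) = 44.63/(4·33.41) = 44.63/133.64 = 0.3340

Final: 0.3340


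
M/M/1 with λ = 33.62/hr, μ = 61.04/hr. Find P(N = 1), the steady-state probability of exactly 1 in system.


ρ = 33.62/61.04 = 0.5508
P_n = (1−ρ)·ρ^n = (1 − 0.5508)·0.5508^1 = 0.4492·0.550786 = 0.247421

Final: 0.247421


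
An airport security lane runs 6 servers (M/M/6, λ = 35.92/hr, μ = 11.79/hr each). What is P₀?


a = λ/μ = 35.92/11.79 = 3.0466; ρ = a/c = 0.5078
Σ_{k=0}^{5} a^k/k! (terms k=0..5) = 1.00000 + 3.04665 + 4.64104 + 4.71320 + 3.58987 + 2.18742 = 19.17818
Tail: a^6/(6!(1−ρ)) = 799.71481/(720·0.4922) = 2.25652
P₀ = 1/(19.17818 + 2.25652) = 1/21.43470 = 0.046653

Final: 0.046653


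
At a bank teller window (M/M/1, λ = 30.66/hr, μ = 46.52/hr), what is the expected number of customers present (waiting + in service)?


ρ = λ/μ = 30.66/46.52 = 0.6591
L = ρ/(1−ρ) = 0.6591/(1 − 0.6591) = 0.6591/0.3409 = 1.9332

Final: 1.9332


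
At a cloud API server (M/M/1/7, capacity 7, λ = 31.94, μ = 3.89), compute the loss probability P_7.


ρ = λ/μ = 31.94/3.89 = 8.2108
P_K = (1−ρ)ρ^K/(1−ρ^(K+1)) = (-7.2108·2515922.003430)/(1 − 20657724.624568)
= -18141802.621137/-20657723.624568 = 0.878209

Final: 0.878209


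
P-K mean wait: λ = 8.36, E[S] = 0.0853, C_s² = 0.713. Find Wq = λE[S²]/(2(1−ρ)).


ρ = λ·E[S] = 8.36·0.0853 = 0.7131
E[S²] = E[S]²(1+C_s²) = 0.0853²·(1+0.713) = 0.012464
Wq = λ·E[S²]/(2(1−ρ)) = 8.36·0.012464/(2·0.2869) = 0.18160 hr

Final: 0.18160 hr


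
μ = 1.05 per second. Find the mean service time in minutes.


Mean service time = 1/μ = 1/1.05 second = 0.95238 second
In minutes: 0.95238 × 0.0166667 = 0.01587 min

Final: 0.01587 min


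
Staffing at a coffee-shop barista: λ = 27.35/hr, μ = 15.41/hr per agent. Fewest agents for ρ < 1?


Stability requires cμ > λ ⇔ c > λ/μ.
λ/μ = 27.35/15.41 = 1.7748
Minimum integer c = ⌊1.7748⌋ + 1 = 2
Check: 2·15.41 = 30.82 > 27.35, while 1·15.41 = 15.41 ≤ 27.35

Final: 2 servers


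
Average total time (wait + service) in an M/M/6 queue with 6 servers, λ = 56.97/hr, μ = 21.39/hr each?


a = 2.6634; ρ = 0.4439; P₀ = 0.069137
Lq = P₀·a^c·ρ/(c!(1−ρ)²) = 0.04920
Wq = Lq/λ = 0.04920/56.97 = 0.0008636 hr
W = Wq + 1/μ = 0.0008636 + 0.04675 = 0.04761 hr

Final: 0.04761 hr


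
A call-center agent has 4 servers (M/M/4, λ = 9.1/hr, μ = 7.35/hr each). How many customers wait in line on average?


a = λ/μ = 1.2381; ρ = a/4 = 0.3095
P₀ = 0.288797
Lq = P₀·a^c·ρ / (c!·(1−ρ)²) = 0.288797·2.34972·0.3095/(24·0.47676)
= 0.01836

Final: 0.01836


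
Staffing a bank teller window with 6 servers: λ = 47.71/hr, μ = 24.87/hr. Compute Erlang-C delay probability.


a = λ/μ = 1.9184; ρ = a/6 = 0.3197
P₀ = 0.146677 (from M/M/c formula)
C(c,a) = [a^c/(c!(1−ρ))]·P₀ = [49.84273/(720·0.6803)]·0.146677
= 0.10176·0.146677 = 0.014926

Final: 0.014926


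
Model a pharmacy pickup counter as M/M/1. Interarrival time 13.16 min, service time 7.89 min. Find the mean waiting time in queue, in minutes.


λ = 60/13.16 = 4.5593 /hr
μ = 60/7.89 = 7.6046 /hr
ρ = λ/μ = 4.5593/7.6046 = 0.5995
Wq = ρ/(μ−λ) = 0.5995/(7.6046−4.5593) = 0.19688 hr
In minutes: 0.19688·60 = 11.813 min

Final: 11.813 min


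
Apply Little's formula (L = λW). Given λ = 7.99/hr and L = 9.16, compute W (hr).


W = L/λ = 9.16/7.99 = 1.1464 hr

Final: 1.1464 hr


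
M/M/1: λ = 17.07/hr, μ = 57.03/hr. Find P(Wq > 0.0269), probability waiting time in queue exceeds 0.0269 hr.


ρ = 17.07/57.03 = 0.2993
P(Wq > t) = ρ·e^{−(μ−λ)t} = 0.2993·e^{−1.0749}
= 0.2993·0.341324 = 0.102164

Final: 0.102164


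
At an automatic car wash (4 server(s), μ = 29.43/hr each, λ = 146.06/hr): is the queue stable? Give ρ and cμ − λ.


Total capacity cμ = 4·29.43 = 117.72/hr
ρ = λ/(cμ) = 146.06/117.72 = 1.2407
Stable ⇔ ρ < 1: NO
Spare capacity = cμ − λ = 117.72 − 146.06 = -28.34/hr

Final: ρ = 1.2407; unstable; margin = -28.34/hr


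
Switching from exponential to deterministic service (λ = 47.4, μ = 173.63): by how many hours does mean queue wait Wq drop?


ρ = 47.4/173.63 = 0.2730
Wq(M/M/1) = ρ/(μ−λ) = 0.2730/126.23 = 0.002163 hr
Wq(M/D/1) = ρ/(2(μ−λ)) = 0.001081 hr
Savings = 0.002163 − 0.001081 = 0.001081 hr

Final: 0.001081 hr


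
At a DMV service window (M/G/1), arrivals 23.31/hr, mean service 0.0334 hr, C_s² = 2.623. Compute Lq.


ρ = λ·E[S] = 23.31·0.0334 = 0.7786
Lq = ρ²(1+C_s²)/(2(1−ρ)) = 0.6061·(1+2.623)/(2·0.2214)
= 0.6061·3.6230/0.4429 = 4.95847

Final: 4.95847


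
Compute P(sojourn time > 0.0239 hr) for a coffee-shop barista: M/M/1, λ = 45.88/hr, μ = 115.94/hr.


W ~ Exponential(μ−λ) for M/M/1.
μ − λ = 115.94 − 45.88 = 70.0600
P(W > t) = e^{−(μ−λ)t} = e^{−1.6744} = 0.187414

Final: 0.187414


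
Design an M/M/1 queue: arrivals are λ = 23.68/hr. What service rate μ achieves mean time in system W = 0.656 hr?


W = 1/(μ−λ) ⇒ μ − λ = 1/W = 1/0.656 = 1.5244
μ = λ + 1/W = 23.68 + 1.5244 = 25.2044 per hr

Final: 25.2044 /hr


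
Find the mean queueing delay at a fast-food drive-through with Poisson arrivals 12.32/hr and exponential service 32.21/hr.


ρ = 12.32/32.21 = 0.3825
Wq = ρ/(μ−λ) = 0.3825/(32.21 − 12.32) = 0.3825/19.89 = 0.01923 hr

Final: 0.01923 hr


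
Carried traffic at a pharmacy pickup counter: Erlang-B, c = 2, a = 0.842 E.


B(2,0.842) = 0.161386 (Erlang-B)
Carried load = a(1 − B) = 0.842·(1 − 0.161386) = 0.842·0.838614 = 0.7061 E

Final: 0.7061 Erlangs


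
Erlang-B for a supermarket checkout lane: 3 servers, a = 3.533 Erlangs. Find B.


B(c,a) = (a^c/c!) / Σ_{k=0}^{c} a^k/k!
a^3/3! = 7.349870
Σ terms (k=0..3): 1.00000 + 3.53300 + 6.24104 + 7.34987 = 18.123915
B = 7.349870/18.123915 = 0.405534

Final: 0.405534


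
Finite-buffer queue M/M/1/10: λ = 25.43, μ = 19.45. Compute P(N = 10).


ρ = λ/μ = 25.43/19.45 = 1.3075
P_K = (1−ρ)ρ^K/(1−ρ^(K+1)) = (-0.3075·14.597132)/(1 − 19.085094)
= -4.487962/-18.085094 = 0.248158

Final: 0.248158


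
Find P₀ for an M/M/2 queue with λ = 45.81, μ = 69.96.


a = λ/μ = 45.81/69.96 = 0.6548; ρ = a/c = 0.3274
Σ_{k=0}^{1} a^k/k! (terms k=0..1) = 1.00000 + 0.65480 = 1.65480
Tail: a^2/(2!(1−ρ)) = 0.42877/(2·0.6726) = 0.31874
P₀ = 1/(1.65480 + 0.31874) = 1/1.97354 = 0.506703

Final: 0.506703


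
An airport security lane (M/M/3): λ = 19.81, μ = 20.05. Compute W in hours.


a = 0.9880; ρ = 0.3293; P₀ = 0.368212
Lq = P₀·a^c·ρ/(c!(1−ρ)²) = 0.04334
Wq = Lq/λ = 0.04334/19.81 = 0.002188 hr
W = Wq + 1/μ = 0.002188 + 0.04988 = 0.05206 hr

Final: 0.05206 hr


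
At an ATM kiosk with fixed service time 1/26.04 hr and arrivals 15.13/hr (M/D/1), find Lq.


ρ = 15.13/26.04 = 0.5810
M/D/1: Lq = ρ²/(2(1−ρ)) = 0.3376/(2·0.4190) = 0.40289

Final: 0.40289


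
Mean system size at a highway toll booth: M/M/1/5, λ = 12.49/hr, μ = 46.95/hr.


ρ = 12.49/46.95 = 0.2660
L = ρ[1 − (K+1)ρ^K + Kρ^(K+1)] / [(1−ρ)(1−ρ^(K+1))]
Numerator: 0.2660·(1 − 6·0.001332 + 5·0.0003545) = 0.264372
Denominator: (0.7340)·(0.999646) = 0.733712
L = 0.264372/0.733712 = 0.3603

Final: 0.3603


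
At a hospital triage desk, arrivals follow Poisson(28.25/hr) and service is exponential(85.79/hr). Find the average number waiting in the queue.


ρ = 28.25/85.79 = 0.3293
Lq = ρ²/(1−ρ) = 0.1084/0.6707 = 0.1617

Final: 0.1617


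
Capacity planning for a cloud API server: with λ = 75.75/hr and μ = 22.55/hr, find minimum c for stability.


Stability requires cμ > λ ⇔ c > λ/μ.
λ/μ = 75.75/22.55 = 3.3592
Minimum integer c = ⌊3.3592⌋ + 1 = 4
Check: 4·22.55 = 90.20 > 75.75, while 3·22.55 = 67.65 ≤ 75.75

Final: 4 servers


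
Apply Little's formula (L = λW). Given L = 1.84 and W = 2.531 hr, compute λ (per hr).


λ = L/W = 1.84/2.531 = 0.7270 /hr

Final: 0.7270 /hr


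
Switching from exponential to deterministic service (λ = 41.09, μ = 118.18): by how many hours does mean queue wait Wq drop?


ρ = 41.09/118.18 = 0.3477
Wq(M/M/1) = ρ/(μ−λ) = 0.3477/77.09 = 0.004510 hr
Wq(M/D/1) = ρ/(2(μ−λ)) = 0.002255 hr
Savings = 0.004510 − 0.002255 = 0.002255 hr

Final: 0.002255 hr


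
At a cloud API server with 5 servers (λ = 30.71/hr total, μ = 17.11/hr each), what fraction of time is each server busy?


ρ = λ/(cμ) = 30.71/(5·17.11) = 30.71/85.55 = 0.3590

Final: 0.3590


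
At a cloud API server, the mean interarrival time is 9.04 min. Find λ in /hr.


λ = 1/(interarrival time) in consistent units.
1 hour = 60 min, so λ = 60/9.04 = 6.6372 per hour

Final: 6.6372 /hr


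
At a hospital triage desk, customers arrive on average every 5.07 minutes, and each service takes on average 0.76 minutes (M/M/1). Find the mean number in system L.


λ = 60/5.07 = 11.8343 /hr
μ = 60/0.76 = 78.9474 /hr
ρ = λ/μ = 11.8343/78.9474 = 0.1499
L = ρ/(1−ρ) = 0.1499/0.8501 = 0.1763

Final: 0.1763


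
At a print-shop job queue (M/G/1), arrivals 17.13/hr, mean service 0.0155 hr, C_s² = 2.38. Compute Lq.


ρ = λ·E[S] = 17.13·0.0155 = 0.2655
Lq = ρ²(1+C_s²)/(2(1−ρ)) = 0.07050·(1+2.38)/(2·0.7345)
= 0.07050·3.3800/1.4690 = 0.16221

Final: 0.16221


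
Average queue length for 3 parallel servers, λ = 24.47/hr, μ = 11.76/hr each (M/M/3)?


a = λ/μ = 2.0808; ρ = a/3 = 0.6936
P₀ = 0.098561
Lq = P₀·a^c·ρ / (c!·(1−ρ)²) = 0.098561·9.00907·0.6936/(6·0.09388)
= 1.09331

Final: 1.09331


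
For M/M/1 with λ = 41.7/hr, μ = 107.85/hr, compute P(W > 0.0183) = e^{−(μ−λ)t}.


W ~ Exponential(μ−λ) for M/M/1.
μ − λ = 107.85 − 41.7 = 66.1500
P(W > t) = e^{−(μ−λ)t} = e^{−1.2105} = 0.298035

Final: 0.298035


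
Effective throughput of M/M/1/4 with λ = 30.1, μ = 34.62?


ρ = 0.8694; P_K = (1−ρ)ρ^4/(1−ρ^5) = 0.148267
λ_eff = λ(1 − P_K) = 30.1·(1 − 0.148267) = 30.1·0.851733 = 25.6372 /hr

Final: 25.6372 /hr


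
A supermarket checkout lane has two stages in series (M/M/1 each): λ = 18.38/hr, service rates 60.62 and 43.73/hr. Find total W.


Each node sees arrival rate λ = 18.38/hr (tandem ⇒ throughput preserved).
W₁ = 1/(μ₁−λ) = 1/(60.62−18.38) = 0.02367 hr
W₂ = 1/(μ₂−λ) = 1/(43.73−18.38) = 0.03945 hr
W_total = W₁ + W₂ = 0.02367 + 0.03945 = 0.06312 hr

Final: 0.06312 hr


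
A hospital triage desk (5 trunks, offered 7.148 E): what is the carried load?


B(5,7.148) = 0.433348 (Erlang-B)
Carried load = a(1 − B) = 7.148·(1 − 0.433348) = 7.148·0.566652 = 4.0504 E

Final: 4.0504 Erlangs


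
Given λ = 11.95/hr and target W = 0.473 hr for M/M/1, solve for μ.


W = 1/(μ−λ) ⇒ μ − λ = 1/W = 1/0.473 = 2.1142
μ = λ + 1/W = 11.95 + 2.1142 = 14.0642 per hr

Final: 14.0642 /hr


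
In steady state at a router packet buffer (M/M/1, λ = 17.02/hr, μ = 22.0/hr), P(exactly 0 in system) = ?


ρ = 17.02/22.0 = 0.7736
P_n = (1−ρ)·ρ^n = (1 − 0.7736)·0.7736^0 = 0.2264·1.000000 = 0.226364

Final: 0.226364


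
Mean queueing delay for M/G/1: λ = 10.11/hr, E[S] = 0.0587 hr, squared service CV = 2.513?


ρ = λ·E[S] = 10.11·0.0587 = 0.5935
E[S²] = E[S]²(1+C_s²) = 0.0587²·(1+2.513) = 0.012105
Wq = λ·E[S²]/(2(1−ρ)) = 10.11·0.012105/(2·0.4065) = 0.15051 hr

Final: 0.15051 hr


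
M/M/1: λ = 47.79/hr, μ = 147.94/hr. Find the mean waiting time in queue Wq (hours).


ρ = 47.79/147.94 = 0.3230
Wq = ρ/(μ−λ) = 0.3230/(147.94 − 47.79) = 0.3230/100.15 = 0.003226 hr

Final: 0.003226 hr


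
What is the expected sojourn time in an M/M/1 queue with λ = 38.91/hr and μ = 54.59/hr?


W = 1/(μ−λ) = 1/(54.59 − 38.91) = 1/15.68 = 0.06378 hr

Final: 0.06378 hr


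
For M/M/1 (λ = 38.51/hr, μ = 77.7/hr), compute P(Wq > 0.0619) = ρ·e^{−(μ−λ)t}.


ρ = 38.51/77.7 = 0.4956
P(Wq > t) = ρ·e^{−(μ−λ)t} = 0.4956·e^{−2.4259}
= 0.4956·0.088402 = 0.043814

Final: 0.043814


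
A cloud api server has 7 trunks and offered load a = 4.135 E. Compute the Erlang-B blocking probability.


B(c,a) = (a^c/c!) / Σ_{k=0}^{c} a^k/k!
a^7/7! = 4.101078
Σ terms (k=0..7): 1.00000 + 4.13500 + 8.54911 + 11.78353 + 12.18122 + 10.07387 + 6.94258 + 4.10108 = 58.766383
B = 4.101078/58.766383 = 0.069786

Final: 0.069786


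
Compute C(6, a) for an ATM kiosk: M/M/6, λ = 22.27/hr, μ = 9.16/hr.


a = λ/μ = 2.4312; ρ = a/6 = 0.4052
P₀ = 0.087508 (from M/M/c formula)
C(c,a) = [a^c/(c!(1−ρ))]·P₀ = [206.51351/(720·0.5948)]·0.087508
= 0.48222·0.087508 = 0.042198

Final: 0.042198


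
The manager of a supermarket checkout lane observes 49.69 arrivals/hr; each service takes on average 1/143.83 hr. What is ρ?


ρ = λ/μ = 49.69/143.83 = 0.3455

Final: 0.3455


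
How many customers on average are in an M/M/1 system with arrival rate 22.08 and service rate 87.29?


ρ = λ/μ = 22.08/87.29 = 0.2529
L = ρ/(1−ρ) = 0.2529/(1 − 0.2529) = 0.2529/0.7471 = 0.3386

Final: 0.3386


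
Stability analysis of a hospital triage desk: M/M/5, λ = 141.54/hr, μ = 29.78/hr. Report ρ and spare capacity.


Total capacity cμ = 5·29.78 = 148.90/hr
ρ = λ/(cμ) = 141.54/148.90 = 0.9506
Stable ⇔ ρ < 1: YES
Spare capacity = cμ − λ = 148.90 − 141.54 = 7.36/hr

Final: ρ = 0.9506; stable; margin = 7.36/hr


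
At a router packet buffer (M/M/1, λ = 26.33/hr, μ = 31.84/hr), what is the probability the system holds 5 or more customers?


ρ = 26.33/31.84 = 0.8269
P(N ≥ n) = ρ^n = 0.8269^5 = 0.386713

Final: 0.386713


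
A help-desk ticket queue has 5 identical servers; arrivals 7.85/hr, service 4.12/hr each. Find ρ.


ρ = λ/(cμ) = 7.85/(5·4.12) = 7.85/20.60 = 0.3811

Final: 0.3811


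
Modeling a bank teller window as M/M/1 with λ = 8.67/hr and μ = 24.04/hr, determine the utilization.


ρ = λ/μ = 8.67/24.04 = 0.3606

Final: 0.3606


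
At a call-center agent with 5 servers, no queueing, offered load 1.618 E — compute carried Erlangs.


B(5,1.618) = 0.018441 (Erlang-B)
Carried load = a(1 − B) = 1.618·(1 − 0.018441) = 1.618·0.981559 = 1.5882 E

Final: 1.5882 Erlangs


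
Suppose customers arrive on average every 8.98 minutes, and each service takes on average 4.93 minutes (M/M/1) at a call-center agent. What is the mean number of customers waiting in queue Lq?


λ = 60/8.98 = 6.6815 /hr
μ = 60/4.93 = 12.1704 /hr
ρ = λ/μ = 6.6815/12.1704 = 0.5490
Lq = ρ²/(1−ρ) = 0.3014/0.4510 = 0.6683

Final: 0.6683


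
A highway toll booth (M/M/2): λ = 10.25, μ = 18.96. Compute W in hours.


a = 0.5406; ρ = 0.2703; P₀ = 0.574424
Lq = P₀·a^c·ρ/(c!(1−ρ)²) = 0.04261
Wq = Lq/λ = 0.04261/10.25 = 0.004157 hr
W = Wq + 1/μ = 0.004157 + 0.05274 = 0.05690 hr

Final: 0.05690 hr


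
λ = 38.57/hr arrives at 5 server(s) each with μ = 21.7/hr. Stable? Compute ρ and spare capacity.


Total capacity cμ = 5·21.7 = 108.50/hr
ρ = λ/(cμ) = 38.57/108.50 = 0.3555
Stable ⇔ ρ < 1: YES
Spare capacity = cμ − λ = 108.50 − 38.57 = 69.93/hr

Final: ρ = 0.3555; stable; margin = 69.93/hr


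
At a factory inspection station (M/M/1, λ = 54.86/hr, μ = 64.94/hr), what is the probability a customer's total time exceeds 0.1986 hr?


W ~ Exponential(μ−λ) for M/M/1.
μ − λ = 64.94 − 54.86 = 10.0800
P(W > t) = e^{−(μ−λ)t} = e^{−2.0019} = 0.135080

Final: 0.135080


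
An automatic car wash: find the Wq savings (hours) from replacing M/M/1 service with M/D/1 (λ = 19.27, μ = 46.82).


ρ = 19.27/46.82 = 0.4116
Wq(M/M/1) = ρ/(μ−λ) = 0.4116/27.55 = 0.01494 hr
Wq(M/D/1) = ρ/(2(μ−λ)) = 0.007470 hr
Savings = 0.01494 − 0.007470 = 0.007470 hr

Final: 0.007470 hr


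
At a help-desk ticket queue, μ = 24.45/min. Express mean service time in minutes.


Mean service time = 1/μ = 1/24.45 minute = 0.04090 minute
In minutes: 0.04090 × 1 = 0.04090 min

Final: 0.04090 min


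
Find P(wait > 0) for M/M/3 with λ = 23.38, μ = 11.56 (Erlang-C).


a = λ/μ = 2.0225; ρ = a/3 = 0.6742
P₀ = 0.107534 (from M/M/c formula)
C(c,a) = [a^c/(c!(1−ρ))]·P₀ = [8.27294/(6·0.3258)]·0.107534
= 4.23165·0.107534 = 0.455046

Final: 0.455046


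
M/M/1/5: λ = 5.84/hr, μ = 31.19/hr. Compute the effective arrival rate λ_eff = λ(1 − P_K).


ρ = 0.1872; P_K = (1−ρ)ρ^5/(1−ρ^6) = 0.0001871
λ_eff = λ(1 − P_K) = 5.84·(1 − 0.0001871) = 5.84·0.999813 = 5.8389 /hr

Final: 5.8389 /hr


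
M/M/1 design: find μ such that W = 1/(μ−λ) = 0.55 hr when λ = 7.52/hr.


W = 1/(μ−λ) ⇒ μ − λ = 1/W = 1/0.55 = 1.8182
μ = λ + 1/W = 7.52 + 1.8182 = 9.3382 per hr

Final: 9.3382 /hr


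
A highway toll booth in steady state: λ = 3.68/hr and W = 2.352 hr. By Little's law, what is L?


L = λW = 3.68·2.352 = 8.6554

Final: 8.6554


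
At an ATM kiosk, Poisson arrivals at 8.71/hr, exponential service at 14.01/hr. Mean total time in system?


W = 1/(μ−λ) = 1/(14.01 − 8.71) = 1/5.30 = 0.1887 hr

Final: 0.1887 hr


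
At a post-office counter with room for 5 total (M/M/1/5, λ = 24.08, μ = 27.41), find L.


ρ = 24.08/27.41 = 0.8785
L = ρ[1 − (K+1)ρ^K + Kρ^(K+1)] / [(1−ρ)(1−ρ^(K+1))]
Numerator: 0.8785·(1 − 6·0.523284 + 5·0.459711) = 0.139553
Denominator: (0.1215)·(0.540289) = 0.065639
L = 0.139553/0.065639 = 2.1261

Final: 2.1261


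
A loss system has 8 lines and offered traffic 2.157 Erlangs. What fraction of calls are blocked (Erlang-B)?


B(c,a) = (a^c/c!) / Σ_{k=0}^{c} a^k/k!
a^8/8! = 0.011622
Σ terms (k=0..8): 1.00000 + 2.15700 + 2.32632 + 1.67263 + 0.90196 + 0.38911 + 0.13988 + 0.04310 + 0.01162 = 8.641634
B = 0.011622/8.641634 = 0.001345

Final: 0.001345


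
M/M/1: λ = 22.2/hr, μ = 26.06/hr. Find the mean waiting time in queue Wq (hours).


ρ = 22.2/26.06 = 0.8519
Wq = ρ/(μ−λ) = 0.8519/(26.06 − 22.2) = 0.8519/3.86 = 0.2207 hr

Final: 0.2207 hr


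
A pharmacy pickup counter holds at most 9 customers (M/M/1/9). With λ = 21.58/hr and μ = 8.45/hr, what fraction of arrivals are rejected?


ρ = λ/μ = 21.58/8.45 = 2.5538
P_K = (1−ρ)ρ^K/(1−ρ^(K+1)) = (-1.5538·4621.176781)/(1 − 11801.774548)
= -7180.597767/-11800.774548 = 0.608485

Final: 0.608485


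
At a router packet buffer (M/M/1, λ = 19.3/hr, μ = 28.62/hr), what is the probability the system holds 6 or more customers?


ρ = 19.3/28.62 = 0.6744
P(N ≥ n) = ρ^n = 0.6744^6 = 0.094043

Final: 0.094043


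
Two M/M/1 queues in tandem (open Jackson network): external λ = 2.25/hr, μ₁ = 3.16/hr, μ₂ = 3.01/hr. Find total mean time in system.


Each node sees arrival rate λ = 2.25/hr (tandem ⇒ throughput preserved).
W₁ = 1/(μ₁−λ) = 1/(3.16−2.25) = 1.09890 hr
W₂ = 1/(μ₂−λ) = 1/(3.01−2.25) = 1.31579 hr
W_total = W₁ + W₂ = 1.09890 + 1.31579 = 2.41469 hr

Final: 2.41469 hr


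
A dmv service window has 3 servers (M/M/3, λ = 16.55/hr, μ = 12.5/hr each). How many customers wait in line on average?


a = λ/μ = 1.3240; ρ = a/3 = 0.4413
P₀ = 0.256878
Lq = P₀·a^c·ρ / (c!·(1−ρ)²) = 0.256878·2.32094·0.4413/(6·0.31211)
= 0.14051

Final: 0.14051


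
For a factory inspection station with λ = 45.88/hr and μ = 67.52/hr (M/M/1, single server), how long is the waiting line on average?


ρ = 45.88/67.52 = 0.6795
Lq = ρ²/(1−ρ) = 0.4617/0.3205 = 1.4406

Final: 1.4406


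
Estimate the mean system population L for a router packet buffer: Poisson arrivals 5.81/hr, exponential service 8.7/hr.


ρ = λ/μ = 5.81/8.7 = 0.6678
L = ρ/(1−ρ) = 0.6678/(1 − 0.6678) = 0.6678/0.3322 = 2.0104

Final: 2.0104


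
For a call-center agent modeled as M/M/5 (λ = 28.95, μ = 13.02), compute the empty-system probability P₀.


a = λ/μ = 28.95/13.02 = 2.2235; ρ = a/c = 0.4447
Σ_{k=0}^{4} a^k/k! (terms k=0..4) = 1.00000 + 2.22350 + 2.47198 + 1.83215 + 1.01845 = 8.54608
Tail: a^5/(5!(1−ρ)) = 54.34854/(120·0.5553) = 0.81560
P₀ = 1/(8.54608 + 0.81560) = 1/9.36169 = 0.106818

Final: 0.106818


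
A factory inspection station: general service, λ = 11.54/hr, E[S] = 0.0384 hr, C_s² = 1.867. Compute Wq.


ρ = λ·E[S] = 11.54·0.0384 = 0.4431
E[S²] = E[S]²(1+C_s²) = 0.0384²·(1+1.867) = 0.004228
Wq = λ·E[S²]/(2(1−ρ)) = 11.54·0.004228/(2·0.5569) = 0.04380 hr

Final: 0.04380 hr


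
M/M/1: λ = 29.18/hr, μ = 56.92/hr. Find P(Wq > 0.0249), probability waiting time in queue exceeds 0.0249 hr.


ρ = 29.18/56.92 = 0.5126
P(Wq > t) = ρ·e^{−(μ−λ)t} = 0.5126·e^{−0.6907}
= 0.5126·0.501212 = 0.256946

Final: 0.256946


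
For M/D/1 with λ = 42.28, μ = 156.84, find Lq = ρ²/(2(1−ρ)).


ρ = 42.28/156.84 = 0.2696
M/D/1: Lq = ρ²/(2(1−ρ)) = 0.07267/(2·0.7304) = 0.04975

Final: 0.04975


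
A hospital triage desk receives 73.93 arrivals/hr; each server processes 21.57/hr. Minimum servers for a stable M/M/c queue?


Stability requires cμ > λ ⇔ c > λ/μ.
λ/μ = 73.93/21.57 = 3.4274
Minimum integer c = ⌊3.4274⌋ + 1 = 4
Check: 4·21.57 = 86.28 > 73.93, while 3·21.57 = 64.71 ≤ 73.93

Final: 4 servers


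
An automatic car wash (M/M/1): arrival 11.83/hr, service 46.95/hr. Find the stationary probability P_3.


ρ = 11.83/46.95 = 0.2520
P_n = (1−ρ)·ρ^n = (1 − 0.2520)·0.2520^3 = 0.7480·0.015997 = 0.011966

Final: 0.011966


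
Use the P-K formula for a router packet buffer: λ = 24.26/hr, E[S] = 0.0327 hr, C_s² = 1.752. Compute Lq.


ρ = λ·E[S] = 24.26·0.0327 = 0.7933
Lq = ρ²(1+C_s²)/(2(1−ρ)) = 0.6293·(1+1.752)/(2·0.2067)
= 0.6293·2.7520/0.4134 = 4.18947

Final: 4.18947


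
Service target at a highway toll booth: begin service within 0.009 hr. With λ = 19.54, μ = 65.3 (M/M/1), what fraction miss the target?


ρ = 19.54/65.3 = 0.2992
P(Wq > t) = ρ·e^{−(μ−λ)t} = 0.2992·e^{−0.4118}
= 0.2992·0.662430 = 0.198222

Final: 0.198222


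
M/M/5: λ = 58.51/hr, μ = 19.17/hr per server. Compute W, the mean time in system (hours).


a = 3.0522; ρ = 0.6104; P₀ = 0.043993
Lq = P₀·a^c·ρ/(c!(1−ρ)²) = 0.39059
Wq = Lq/λ = 0.39059/58.51 = 0.006676 hr
W = Wq + 1/μ = 0.006676 + 0.05216 = 0.05884 hr

Final: 0.05884 hr


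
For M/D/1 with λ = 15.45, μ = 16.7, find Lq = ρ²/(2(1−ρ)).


ρ = 15.45/16.7 = 0.9251
M/D/1: Lq = ρ²/(2(1−ρ)) = 0.8559/(2·0.07485) = 5.71743

Final: 5.71743


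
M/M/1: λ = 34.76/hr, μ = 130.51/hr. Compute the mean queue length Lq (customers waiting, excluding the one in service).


ρ = 34.76/130.51 = 0.2663
Lq = ρ²/(1−ρ) = 0.07094/0.7337 = 0.09669

Final: 0.09669


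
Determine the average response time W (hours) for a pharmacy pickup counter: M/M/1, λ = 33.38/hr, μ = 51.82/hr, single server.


W = 1/(μ−λ) = 1/(51.82 − 33.38) = 1/18.44 = 0.05423 hr

Final: 0.05423 hr


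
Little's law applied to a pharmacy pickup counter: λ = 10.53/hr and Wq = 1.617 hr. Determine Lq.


Lq = λWq = 10.53·1.617 = 17.0270

Final: 17.0270


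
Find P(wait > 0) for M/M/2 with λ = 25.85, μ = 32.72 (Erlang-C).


a = λ/μ = 0.7900; ρ = a/2 = 0.3950
P₀ = 0.433673 (from M/M/c formula)
C(c,a) = [a^c/(c!(1−ρ))]·P₀ = [0.62416/(2·0.6050)]·0.433673
= 0.51585·0.433673 = 0.223710

Final: 0.223710


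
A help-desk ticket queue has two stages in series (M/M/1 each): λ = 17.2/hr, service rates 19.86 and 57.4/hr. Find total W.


Each node sees arrival rate λ = 17.2/hr (tandem ⇒ throughput preserved).
W₁ = 1/(μ₁−λ) = 1/(19.86−17.2) = 0.37594 hr
W₂ = 1/(μ₂−λ) = 1/(57.4−17.2) = 0.02488 hr
W_total = W₁ + W₂ = 0.37594 + 0.02488 = 0.40082 hr

Final: 0.40082 hr


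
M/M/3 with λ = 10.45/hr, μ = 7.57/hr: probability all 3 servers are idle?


a = λ/μ = 10.45/7.57 = 1.3804; ρ = a/c = 0.4601
Σ_{k=0}^{2} a^k/k! (terms k=0..2) = 1.00000 + 1.38045 + 0.95282 = 3.33327
Tail: a^3/(3!(1−ρ)) = 2.63064/(6·0.5399) = 0.81215
P₀ = 1/(3.33327 + 0.81215) = 1/4.14542 = 0.241230

Final: 0.241230


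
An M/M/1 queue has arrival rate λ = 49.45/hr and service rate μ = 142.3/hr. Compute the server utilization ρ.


ρ = λ/μ = 49.45/142.3 = 0.3475

Final: 0.3475


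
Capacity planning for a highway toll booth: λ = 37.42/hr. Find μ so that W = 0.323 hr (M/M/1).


W = 1/(μ−λ) ⇒ μ − λ = 1/W = 1/0.323 = 3.0960
μ = λ + 1/W = 37.42 + 3.0960 = 40.5160 per hr

Final: 40.5160 /hr


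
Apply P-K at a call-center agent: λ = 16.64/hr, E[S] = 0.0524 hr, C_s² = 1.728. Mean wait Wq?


ρ = λ·E[S] = 16.64·0.0524 = 0.8719
E[S²] = E[S]²(1+C_s²) = 0.0524²·(1+1.728) = 0.007490
Wq = λ·E[S²]/(2(1−ρ)) = 16.64·0.007490/(2·0.1281) = 0.48663 hr

Final: 0.48663 hr


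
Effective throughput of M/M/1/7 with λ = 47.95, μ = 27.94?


ρ = 1.7162; P_K = (1−ρ)ρ^7/(1−ρ^8) = 0.422930
λ_eff = λ(1 − P_K) = 47.95·(1 − 0.422930) = 47.95·0.577070 = 27.6705 /hr

Final: 27.6705 /hr


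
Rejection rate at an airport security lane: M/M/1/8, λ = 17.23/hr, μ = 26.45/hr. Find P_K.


ρ = λ/μ = 17.23/26.45 = 0.6514
P_K = (1−ρ)ρ^K/(1−ρ^(K+1)) = (0.3486·0.032425)/(1 − 0.021122)
= 0.011303/0.978878 = 0.011547

Final: 0.011547


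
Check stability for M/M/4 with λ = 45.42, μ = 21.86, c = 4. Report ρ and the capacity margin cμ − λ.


Total capacity cμ = 4·21.86 = 87.44/hr
ρ = λ/(cμ) = 45.42/87.44 = 0.5194
Stable ⇔ ρ < 1: YES
Spare capacity = cμ − λ = 87.44 − 45.42 = 42.02/hr

Final: ρ = 0.5194; stable; margin = 42.02/hr


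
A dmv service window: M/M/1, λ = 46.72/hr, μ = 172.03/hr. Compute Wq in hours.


ρ = 46.72/172.03 = 0.2716
Wq = ρ/(μ−λ) = 0.2716/(172.03 − 46.72) = 0.2716/125.31 = 0.002167 hr

Final: 0.002167 hr


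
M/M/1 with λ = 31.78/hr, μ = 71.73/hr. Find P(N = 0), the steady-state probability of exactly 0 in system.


ρ = 31.78/71.73 = 0.4431
P_n = (1−ρ)·ρ^n = (1 − 0.4431)·0.4431^0 = 0.5569·1.000000 = 0.556950

Final: 0.556950


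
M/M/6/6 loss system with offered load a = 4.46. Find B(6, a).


B(c,a) = (a^c/c!) / Σ_{k=0}^{c} a^k/k!
a^6/6! = 10.931422
Σ terms (k=0..6): 1.00000 + 4.46000 + 9.94580 + 14.78609 + 16.48649 + 14.70595 + 10.93142 = 72.315750
B = 10.931422/72.315750 = 0.151162

Final: 0.151162


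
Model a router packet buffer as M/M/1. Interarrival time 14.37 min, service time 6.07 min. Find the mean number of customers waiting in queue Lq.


λ = 60/14.37 = 4.1754 /hr
μ = 60/6.07 = 9.8847 /hr
ρ = λ/μ = 4.1754/9.8847 = 0.4224
Lq = ρ²/(1−ρ) = 0.1784/0.5776 = 0.3089

Final: 0.3089


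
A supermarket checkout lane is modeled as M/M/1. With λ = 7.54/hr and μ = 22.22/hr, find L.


ρ = λ/μ = 7.54/22.22 = 0.3393
L = ρ/(1−ρ) = 0.3393/(1 − 0.3393) = 0.3393/0.6607 = 0.5136

Final: 0.5136


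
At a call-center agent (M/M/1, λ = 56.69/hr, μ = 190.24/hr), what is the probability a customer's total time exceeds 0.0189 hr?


W ~ Exponential(μ−λ) for M/M/1.
μ − λ = 190.24 − 56.69 = 133.5500
P(W > t) = e^{−(μ−λ)t} = e^{−2.5241} = 0.080131

Final: 0.080131


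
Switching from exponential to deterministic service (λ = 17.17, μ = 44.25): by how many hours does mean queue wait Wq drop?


ρ = 17.17/44.25 = 0.3880
Wq(M/M/1) = ρ/(μ−λ) = 0.3880/27.08 = 0.01433 hr
Wq(M/D/1) = ρ/(2(μ−λ)) = 0.007164 hr
Savings = 0.01433 − 0.007164 = 0.007164 hr

Final: 0.007164 hr


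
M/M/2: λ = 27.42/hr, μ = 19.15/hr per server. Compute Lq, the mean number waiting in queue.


a = λ/μ = 1.4319; ρ = a/2 = 0.7159
P₀ = 0.165551
Lq = P₀·a^c·ρ / (c!·(1−ρ)²) = 0.165551·2.05021·0.7159/(2·0.08070)
= 1.50559

Final: 1.50559


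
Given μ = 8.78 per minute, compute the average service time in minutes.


Mean service time = 1/μ = 1/8.78 minute = 0.11390 minute
In minutes: 0.11390 × 1 = 0.1139 min

Final: 0.1139 min


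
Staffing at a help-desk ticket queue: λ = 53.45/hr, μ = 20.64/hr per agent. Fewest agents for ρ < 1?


Stability requires cμ > λ ⇔ c > λ/μ.
λ/μ = 53.45/20.64 = 2.5896
Minimum integer c = ⌊2.5896⌋ + 1 = 3
Check: 3·20.64 = 61.92 > 53.45, while 2·20.64 = 41.28 ≤ 53.45

Final: 3 servers


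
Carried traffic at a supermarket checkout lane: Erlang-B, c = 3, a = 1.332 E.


B(3,1.332) = 0.109017 (Erlang-B)
Carried load = a(1 − B) = 1.332·(1 − 0.109017) = 1.332·0.890983 = 1.1868 E

Final: 1.1868 Erlangs


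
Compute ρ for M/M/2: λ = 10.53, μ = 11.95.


ρ = λ/(cμ) = 10.53/(2·11.95) = 10.53/23.90 = 0.4406

Final: 0.4406


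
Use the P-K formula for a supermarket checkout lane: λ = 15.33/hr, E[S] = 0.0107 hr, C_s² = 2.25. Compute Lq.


ρ = λ·E[S] = 15.33·0.0107 = 0.1640
Lq = ρ²(1+C_s²)/(2(1−ρ)) = 0.02691·(1+2.25)/(2·0.8360)
= 0.02691·3.2500/1.6719 = 0.05230

Final: 0.05230


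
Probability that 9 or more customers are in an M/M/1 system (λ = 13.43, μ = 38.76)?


ρ = 13.43/38.76 = 0.3465
P(N ≥ n) = ρ^n = 0.3465^9 = 0.00007198

Final: 0.00007198


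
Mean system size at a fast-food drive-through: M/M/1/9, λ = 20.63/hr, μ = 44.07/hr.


ρ = 20.63/44.07 = 0.4681
L = ρ[1 − (K+1)ρ^K + Kρ^(K+1)] / [(1−ρ)(1−ρ^(K+1))]
Numerator: 0.4681·(1 − 10·0.001079 + 9·0.0005053) = 0.465195
Denominator: (0.5319)·(0.999495) = 0.531612
L = 0.465195/0.531612 = 0.8751

Final: 0.8751


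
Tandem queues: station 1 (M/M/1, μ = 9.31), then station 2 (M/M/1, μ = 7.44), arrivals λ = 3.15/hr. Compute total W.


Each node sees arrival rate λ = 3.15/hr (tandem ⇒ throughput preserved).
W₁ = 1/(μ₁−λ) = 1/(9.31−3.15) = 0.16234 hr
W₂ = 1/(μ₂−λ) = 1/(7.44−3.15) = 0.23310 hr
W_total = W₁ + W₂ = 0.16234 + 0.23310 = 0.39544 hr

Final: 0.39544 hr


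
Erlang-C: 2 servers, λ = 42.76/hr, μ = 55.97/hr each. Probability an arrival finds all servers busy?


a = λ/μ = 0.7640; ρ = a/2 = 0.3820
P₀ = 0.447188 (from M/M/c formula)
C(c,a) = [a^c/(c!(1−ρ))]·P₀ = [0.58367/(2·0.6180)]·0.447188
= 0.47221·0.447188 = 0.211169

Final: 0.211169


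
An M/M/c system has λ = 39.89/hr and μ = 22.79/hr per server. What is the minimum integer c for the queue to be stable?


Stability requires cμ > λ ⇔ c > λ/μ.
λ/μ = 39.89/22.79 = 1.7503
Minimum integer c = ⌊1.7503⌋ + 1 = 2
Check: 2·22.79 = 45.58 > 39.89, while 1·22.79 = 22.79 ≤ 39.89

Final: 2 servers


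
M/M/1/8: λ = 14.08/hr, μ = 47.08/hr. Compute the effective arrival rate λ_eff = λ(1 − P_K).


ρ = 0.2991; P_K = (1−ρ)ρ^8/(1−ρ^9) = 0.00004486
λ_eff = λ(1 − P_K) = 14.08·(1 − 0.00004486) = 14.08·0.999955 = 14.0794 /hr

Final: 14.0794 /hr


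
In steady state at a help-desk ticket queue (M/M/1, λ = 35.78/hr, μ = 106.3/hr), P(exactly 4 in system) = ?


ρ = 35.78/106.3 = 0.3366
P_n = (1−ρ)·ρ^n = (1 − 0.3366)·0.3366^4 = 0.6634·0.012836 = 0.008515

Final: 0.008515


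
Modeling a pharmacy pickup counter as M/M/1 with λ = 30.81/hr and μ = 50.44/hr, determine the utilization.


ρ = λ/μ = 30.81/50.44 = 0.6108

Final: 0.6108


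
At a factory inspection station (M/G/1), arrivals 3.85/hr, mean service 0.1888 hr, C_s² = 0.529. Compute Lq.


ρ = λ·E[S] = 3.85·0.1888 = 0.7269
Lq = ρ²(1+C_s²)/(2(1−ρ)) = 0.5284·(1+0.529)/(2·0.2731)
= 0.5284·1.5290/0.5462 = 1.47894

Final: 1.47894


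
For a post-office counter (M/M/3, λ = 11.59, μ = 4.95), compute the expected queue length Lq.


a = λ/μ = 2.3414; ρ = a/3 = 0.7805
P₀ = 0.063180
Lq = P₀·a^c·ρ / (c!·(1−ρ)²) = 0.063180·12.83615·0.7805/(6·0.04819)
= 2.18896

Final: 2.18896


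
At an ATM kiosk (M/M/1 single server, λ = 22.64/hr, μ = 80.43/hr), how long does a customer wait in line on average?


ρ = 22.64/80.43 = 0.2815
Wq = ρ/(μ−λ) = 0.2815/(80.43 − 22.64) = 0.2815/57.79 = 0.004871 hr

Final: 0.004871 hr


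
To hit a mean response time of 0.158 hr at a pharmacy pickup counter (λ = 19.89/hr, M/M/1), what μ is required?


W = 1/(μ−λ) ⇒ μ − λ = 1/W = 1/0.158 = 6.3291
μ = λ + 1/W = 19.89 + 6.3291 = 26.2191 per hr

Final: 26.2191 /hr


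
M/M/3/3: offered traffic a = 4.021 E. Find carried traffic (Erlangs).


B(3,4.021) = 0.452598 (Erlang-B)
Carried load = a(1 − B) = 4.021·(1 − 0.452598) = 4.021·0.547402 = 2.2011 E

Final: 2.2011 Erlangs


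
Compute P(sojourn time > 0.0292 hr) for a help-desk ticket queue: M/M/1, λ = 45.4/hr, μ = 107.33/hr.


W ~ Exponential(μ−λ) for M/M/1.
μ − λ = 107.33 − 45.4 = 61.9300
P(W > t) = e^{−(μ−λ)t} = e^{−1.8084} = 0.163923

Final: 0.163923


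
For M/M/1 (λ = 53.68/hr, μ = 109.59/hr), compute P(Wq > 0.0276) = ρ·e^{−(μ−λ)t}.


ρ = 53.68/109.59 = 0.4898
P(Wq > t) = ρ·e^{−(μ−λ)t} = 0.4898·e^{−1.5431}
= 0.4898·0.213714 = 0.104683

Final: 0.104683


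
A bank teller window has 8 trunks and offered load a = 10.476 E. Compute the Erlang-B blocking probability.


B(c,a) = (a^c/c!) / Σ_{k=0}^{c} a^k/k!
a^8/8! = 3597.852830
Σ terms (k=0..8): 1.00000 + 10.47600 + 54.87329 + 191.61752 + 501.84629 + 1051.46835 + 1835.86373 + 2747.50121 + 3597.85283 = 9992.499212
B = 3597.852830/9992.499212 = 0.360055

Final: 0.360055


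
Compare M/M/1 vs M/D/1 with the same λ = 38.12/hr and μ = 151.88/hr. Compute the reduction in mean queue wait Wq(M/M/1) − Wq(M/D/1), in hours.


ρ = 38.12/151.88 = 0.2510
Wq(M/M/1) = ρ/(μ−λ) = 0.2510/113.76 = 0.002206 hr
Wq(M/D/1) = ρ/(2(μ−λ)) = 0.001103 hr
Savings = 0.002206 − 0.001103 = 0.001103 hr

Final: 0.001103 hr


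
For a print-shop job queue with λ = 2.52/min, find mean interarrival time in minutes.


Mean interarrival time = 1/λ = 1/2.52 minute = 0.39683 minute
In minutes: 0.39683 × 1 = 0.3968 min

Final: 0.3968 min


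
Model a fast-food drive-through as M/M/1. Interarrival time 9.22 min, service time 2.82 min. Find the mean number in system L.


λ = 60/9.22 = 6.5076 /hr
μ = 60/2.82 = 21.2766 /hr
ρ = λ/μ = 6.5076/21.2766 = 0.3059
L = ρ/(1−ρ) = 0.3059/0.6941 = 0.4406

Final: 0.4406


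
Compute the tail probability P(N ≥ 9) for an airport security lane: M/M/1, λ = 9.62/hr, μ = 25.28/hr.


ρ = 9.62/25.28 = 0.3805
P(N ≥ n) = ρ^n = 0.3805^9 = 0.0001673

Final: 0.0001673


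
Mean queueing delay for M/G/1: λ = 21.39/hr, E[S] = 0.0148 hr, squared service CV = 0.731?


ρ = λ·E[S] = 21.39·0.0148 = 0.3166
E[S²] = E[S]²(1+C_s²) = 0.0148²·(1+0.731) = 0.0003792
Wq = λ·E[S²]/(2(1−ρ)) = 21.39·0.0003792/(2·0.6834) = 0.005933 hr

Final: 0.005933 hr


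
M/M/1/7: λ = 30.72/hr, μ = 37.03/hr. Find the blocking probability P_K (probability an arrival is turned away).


ρ = λ/μ = 30.72/37.03 = 0.8296
P_K = (1−ρ)ρ^K/(1−ρ^(K+1)) = (0.1704·0.270441)/(1 − 0.224357)
= 0.046084/0.775643 = 0.059414

Final: 0.059414


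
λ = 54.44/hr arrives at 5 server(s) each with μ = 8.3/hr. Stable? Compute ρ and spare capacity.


Total capacity cμ = 5·8.3 = 41.50/hr
ρ = λ/(cμ) = 54.44/41.50 = 1.3118
Stable ⇔ ρ < 1: NO
Spare capacity = cμ − λ = 41.50 − 54.44 = -12.94/hr

Final: ρ = 1.3118; unstable; margin = -12.94/hr


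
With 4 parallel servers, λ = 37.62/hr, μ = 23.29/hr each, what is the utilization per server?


ρ = λ/(cμ) = 37.62/(4·23.29) = 37.62/93.16 = 0.4038

Final: 0.4038


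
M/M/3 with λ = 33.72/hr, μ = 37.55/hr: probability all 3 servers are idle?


a = λ/μ = 33.72/37.55 = 0.8980; ρ = a/c = 0.2993
Σ_{k=0}^{2} a^k/k! (terms k=0..2) = 1.00000 + 0.89800 + 0.40320 = 2.30121
Tail: a^3/(3!(1−ρ)) = 0.72416/(6·0.7007) = 0.17225
P₀ = 1/(2.30121 + 0.17225) = 1/2.47346 = 0.404292

Final: 0.404292


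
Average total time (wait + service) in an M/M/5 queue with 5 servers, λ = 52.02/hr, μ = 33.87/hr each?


a = 1.5359; ρ = 0.3072; P₀ = 0.214878
Lq = P₀·a^c·ρ/(c!(1−ρ)²) = 0.009793
Wq = Lq/λ = 0.009793/52.02 = 0.0001883 hr
W = Wq + 1/μ = 0.0001883 + 0.02952 = 0.02971 hr

Final: 0.02971 hr


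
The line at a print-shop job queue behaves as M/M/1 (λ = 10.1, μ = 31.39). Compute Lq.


ρ = 10.1/31.39 = 0.3218
Lq = ρ²/(1−ρ) = 0.1035/0.6782 = 0.1526

Final: 0.1526


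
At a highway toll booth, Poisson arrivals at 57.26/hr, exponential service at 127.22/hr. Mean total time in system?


W = 1/(μ−λ) = 1/(127.22 − 57.26) = 1/69.96 = 0.01429 hr

Final: 0.01429 hr


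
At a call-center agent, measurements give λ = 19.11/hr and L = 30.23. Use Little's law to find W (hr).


W = L/λ = 30.23/19.11 = 1.5819 hr

Final: 1.5819 hr


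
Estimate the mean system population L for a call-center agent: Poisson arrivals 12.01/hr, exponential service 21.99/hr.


ρ = λ/μ = 12.01/21.99 = 0.5462
L = ρ/(1−ρ) = 0.5462/(1 − 0.5462) = 0.5462/0.4538 = 1.2034

Final: 1.2034


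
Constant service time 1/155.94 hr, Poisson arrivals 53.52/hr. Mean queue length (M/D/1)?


ρ = 53.52/155.94 = 0.3432
M/D/1: Lq = ρ²/(2(1−ρ)) = 0.1178/(2·0.6568) = 0.08967

Final: 0.08967


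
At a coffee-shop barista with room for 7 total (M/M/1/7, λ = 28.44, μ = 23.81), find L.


ρ = 28.44/23.81 = 1.1945
L = ρ[1 − (K+1)ρ^K + Kρ^(K+1)] / [(1−ρ)(1−ρ^(K+1))]
Numerator: 1.1945·(1 − 8·3.468897 + 7·4.143445) = 2.691038
Denominator: (-0.1945)·(-3.143445) = 0.611262
L = 2.691038/0.611262 = 4.4024

Final: 4.4024


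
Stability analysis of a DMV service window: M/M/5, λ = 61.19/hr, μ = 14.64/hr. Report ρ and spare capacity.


Total capacity cμ = 5·14.64 = 73.20/hr
ρ = λ/(cμ) = 61.19/73.20 = 0.8359
Stable ⇔ ρ < 1: YES
Spare capacity = cμ − λ = 73.20 − 61.19 = 12.01/hr

Final: ρ = 0.8359; stable; margin = 12.01/hr
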